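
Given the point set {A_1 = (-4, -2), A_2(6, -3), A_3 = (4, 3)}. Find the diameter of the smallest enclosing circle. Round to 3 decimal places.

Side lengths²: A_1A_2² = 101, A_1A_3² = 89, A_2A_3² = 40.
Since A_1A_2² = 101 < 89 + 40 = 129, the triangle is acute, so the smallest enclosing circle is the circumcircle.
Circumcentre = (65/58, -75/58), r² = 44945/1682.
Diameter = 2r = 2√(44945/1682) ≈ 10.339.

10.339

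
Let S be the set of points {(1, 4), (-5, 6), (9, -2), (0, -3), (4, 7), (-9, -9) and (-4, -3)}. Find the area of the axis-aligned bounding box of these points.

288

x ranges over [-9, 9], width 18.
y ranges over [-9, 7], height 16.
Area = 18 × 16 = 288.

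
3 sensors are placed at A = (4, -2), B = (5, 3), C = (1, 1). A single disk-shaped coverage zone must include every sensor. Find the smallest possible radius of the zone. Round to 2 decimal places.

2.69

Side lengths²: AB² = 26, AC² = 18, BC² = 20.
Since AB² = 26 < 20 + 18 = 38, the triangle is acute, so the smallest enclosing circle is the circumcircle.
Circumcentre = (11/3, 2/3), r² = 65/9.
r = √(65/9) ≈ 2.69.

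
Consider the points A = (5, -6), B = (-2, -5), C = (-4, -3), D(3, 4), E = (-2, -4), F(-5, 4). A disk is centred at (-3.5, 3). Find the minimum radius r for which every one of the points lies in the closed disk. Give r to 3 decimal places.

12.379

The required radius is the distance from (-3.5, 3) to the farthest point.
Squared distances: 153.25, 66.25, 36.25, 43.25, 51.25, 3.25.
Maximum is 153.25, attained at A.
r = √(153.25) ≈ 12.379.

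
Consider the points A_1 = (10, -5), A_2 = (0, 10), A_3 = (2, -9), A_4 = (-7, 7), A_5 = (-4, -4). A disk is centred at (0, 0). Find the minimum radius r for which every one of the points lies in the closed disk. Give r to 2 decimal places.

11.18

The required radius is the distance from (0, 0) to the farthest point.
Squared distances: 125, 100, 85, 98, 32.
Maximum is 125, attained at A_1.
r = √125 ≈ 11.18.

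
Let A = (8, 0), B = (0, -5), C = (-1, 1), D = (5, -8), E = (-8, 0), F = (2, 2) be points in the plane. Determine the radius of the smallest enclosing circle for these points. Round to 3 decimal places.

The minimum enclosing circle of a finite set is fixed by two of the points (as a diameter) or three (as a circumcircle).
The minimum enclosing circle is determined by three boundary points: A, D, E.
Their circumcentre is (0, -1.5625) with r² = 66.44140625.
The farthest remaining point F is at distance² 16.69140625 ≤ 66.44140625.
r = √(66.44140625) ≈ 8.151.

8.151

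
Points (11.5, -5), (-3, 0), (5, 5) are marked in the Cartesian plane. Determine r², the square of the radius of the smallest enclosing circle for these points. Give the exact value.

58.8125

Call the three points A, B, C in the order given.
Side lengths²: AB² = 235.25, AC² = 142.25, BC² = 89.
Since AB² = 235.25 ≥ 142.25 + 89 = 231.25, the angle opposite AB is not acute, so the smallest enclosing circle has AB as diameter.
Centre = midpoint of AB = (4.25, -2.5), r² = 235.25/4 = 58.8125.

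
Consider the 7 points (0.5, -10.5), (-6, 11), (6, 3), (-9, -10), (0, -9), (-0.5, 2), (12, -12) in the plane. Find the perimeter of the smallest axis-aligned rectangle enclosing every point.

Width = max x − min x = 12 − (-9) = 21.
Height = max y − min y = 11 − (-12) = 23.
Perimeter = 2(21 + 23) = 88.

88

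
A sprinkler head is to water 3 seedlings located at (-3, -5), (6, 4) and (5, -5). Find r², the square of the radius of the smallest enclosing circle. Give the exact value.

40.5

Call the three points A, B, C in the order given.
Side lengths²: AB² = 162, AC² = 64, BC² = 82.
Since AB² = 162 ≥ 82 + 64 = 146, the angle opposite AB is not acute, so the smallest enclosing circle has AB as diameter.
Centre = midpoint of AB = (1.5, -0.5), r² = 162/4 = 40.5.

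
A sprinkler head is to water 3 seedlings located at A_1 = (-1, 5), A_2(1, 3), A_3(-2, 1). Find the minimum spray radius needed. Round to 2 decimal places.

Side lengths²: A_1A_2² = 8, A_1A_3² = 17, A_2A_3² = 13.
Since A_1A_3² = 17 < 13 + 8 = 21, the triangle is acute, so the smallest enclosing circle is the circumcircle.
Circumcentre = (-1.1, 2.9), r² = 4.42.
r = √(4.42) ≈ 2.10.

2.10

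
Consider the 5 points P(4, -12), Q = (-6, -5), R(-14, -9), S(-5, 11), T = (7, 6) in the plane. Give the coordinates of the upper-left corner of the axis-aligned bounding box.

x-range [-14, 7], y-range [-12, 11].
The upper-left corner is (-14, 11).

(-14, 11)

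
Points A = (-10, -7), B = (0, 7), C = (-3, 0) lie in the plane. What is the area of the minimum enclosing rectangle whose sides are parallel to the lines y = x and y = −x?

In coordinates u = x + y, v = x − y the rectangle is axis-aligned; the map (x,y)→(u,v) scales areas by 2.
u-values: -17, 7, -3; range = 7 − (-17) = 24.
v-values: -3, -7, -3; range = -3 − (-7) = 4.
Area = (24 × 4) / 2 = 48.

48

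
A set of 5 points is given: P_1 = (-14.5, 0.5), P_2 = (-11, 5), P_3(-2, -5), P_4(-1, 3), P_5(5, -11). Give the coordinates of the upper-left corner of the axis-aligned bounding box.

(-14.5, 5)

x-range [-14.5, 5], y-range [-11, 5].
The upper-left corner is (-14.5, 5).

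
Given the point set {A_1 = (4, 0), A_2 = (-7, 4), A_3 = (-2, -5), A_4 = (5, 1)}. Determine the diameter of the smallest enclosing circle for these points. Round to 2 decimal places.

12.62

By Welzl's lemma the MEC is supported by two points (diametrically opposite) or three points (on a circumcircle).
The minimum enclosing circle is determined by three boundary points: A_2, A_3, A_4.
Their circumcentre is (-81/62, 79/62) with r² = 76585/1922.
The farthest remaining point A_1 is at distance² 57241/1922 ≤ 76585/1922.
Diameter = 2r = 2√(76585/1922) ≈ 12.62.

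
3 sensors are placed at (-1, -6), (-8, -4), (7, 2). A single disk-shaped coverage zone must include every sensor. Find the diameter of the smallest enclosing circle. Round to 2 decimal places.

Call the three points A, B, C in the order given.
Side lengths²: AB² = 53, AC² = 128, BC² = 261.
Since BC² = 261 ≥ 128 + 53 = 181, the angle opposite BC is not acute, so the smallest enclosing circle has BC as diameter.
Centre = midpoint of BC = (-0.5, -1), r² = 261/4 = 65.25.
Diameter = 2r = 2√(65.25) ≈ 16.16.

16.16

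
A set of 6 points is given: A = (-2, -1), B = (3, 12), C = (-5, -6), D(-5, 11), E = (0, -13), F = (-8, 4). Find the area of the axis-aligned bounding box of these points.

x ranges over [-8, 3], width 11.
y ranges over [-13, 12], height 25.
Area = 11 × 25 = 275.

275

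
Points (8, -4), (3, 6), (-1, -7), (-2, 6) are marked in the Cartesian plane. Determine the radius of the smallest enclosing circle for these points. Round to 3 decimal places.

The minimum enclosing circle is determined by three boundary points: (8, -4), (-1, -7), (-2, 6).
Their circumcentre is (1.75, -0.25) with r² = 53.125.
The farthest remaining point (3, 6) is at distance² 40.625 ≤ 53.125.
r = √(53.125) ≈ 7.289.

7.289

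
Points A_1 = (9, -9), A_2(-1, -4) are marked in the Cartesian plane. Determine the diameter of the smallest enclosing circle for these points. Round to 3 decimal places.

11.180

The smallest circle enclosing two points has them as diameter endpoints.
Centre = midpoint = (4, -6.5); r² = |A_1A_2|²/4 = 125/4 = 31.25.
Diameter = 2r = 2√(31.25) ≈ 11.180.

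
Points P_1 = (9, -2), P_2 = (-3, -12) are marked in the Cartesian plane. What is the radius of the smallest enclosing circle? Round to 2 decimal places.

7.81

The smallest circle enclosing two points has them as diameter endpoints.
Centre = midpoint = (3, -7); r² = |P_1P_2|²/4 = 244/4 = 61.
r = √61 ≈ 7.81.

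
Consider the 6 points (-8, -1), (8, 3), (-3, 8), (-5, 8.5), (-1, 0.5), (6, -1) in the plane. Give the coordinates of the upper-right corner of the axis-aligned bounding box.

x-range [-8, 8], y-range [-1, 8.5].
The upper-right corner is (8, 8.5).

(8, 8.5)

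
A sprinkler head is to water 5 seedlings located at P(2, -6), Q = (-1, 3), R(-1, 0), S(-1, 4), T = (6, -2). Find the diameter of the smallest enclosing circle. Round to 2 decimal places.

10.47

The minimum enclosing circle is determined by three boundary points: P, S, T.
Their circumcentre is (23/26, -23/26) with r² = 9265/338.
The farthest remaining point Q is at distance² 6301/338 ≤ 9265/338.
Diameter = 2r = 2√(9265/338) ≈ 10.47.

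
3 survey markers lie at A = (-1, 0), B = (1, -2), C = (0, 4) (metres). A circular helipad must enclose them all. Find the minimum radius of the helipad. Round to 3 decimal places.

Side lengths²: AB² = 8, AC² = 17, BC² = 37.
Since BC² = 37 ≥ 17 + 8 = 25, the angle opposite BC is not acute, so the smallest enclosing circle has BC as diameter.
Centre = midpoint of BC = (0.5, 1), r² = 37/4 = 9.25.
r = √(9.25) ≈ 3.041.

3.041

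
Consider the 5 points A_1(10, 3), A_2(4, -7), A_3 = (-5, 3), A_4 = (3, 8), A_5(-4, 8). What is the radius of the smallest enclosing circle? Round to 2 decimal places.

8.67

By Welzl's lemma the MEC is supported by two points (diametrically opposite) or three points (on a circumcircle).
The minimum enclosing circle is determined by three boundary points: A_1, A_2, A_5.
Their circumcentre is (1.5, 1.3) with r² = 75.14.
The farthest remaining point A_4 is at distance² 47.14 ≤ 75.14.
r = √(75.14) ≈ 8.67.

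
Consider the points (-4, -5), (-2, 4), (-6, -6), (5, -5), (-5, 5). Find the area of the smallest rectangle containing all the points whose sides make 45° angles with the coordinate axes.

In coordinates u = x + y, v = x − y the rectangle is axis-aligned; the map (x,y)→(u,v) scales areas by 2.
u-values: -9, 2, -12, 0, 0; range = 2 − (-12) = 14.
v-values: 1, -6, 0, 10, -10; range = 10 − (-10) = 20.
Area = (14 × 20) / 2 = 140.

140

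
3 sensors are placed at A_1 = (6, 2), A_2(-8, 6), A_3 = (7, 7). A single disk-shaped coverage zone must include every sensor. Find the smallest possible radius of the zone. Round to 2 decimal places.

7.54

Side lengths²: A_1A_2² = 212, A_1A_3² = 26, A_2A_3² = 226.
Since A_2A_3² = 226 < 212 + 26 = 238, the triangle is acute, so the smallest enclosing circle is the circumcircle.
Circumcentre = (-17/37, 218/37), r² = 77857/1369.
r = √(77857/1369) ≈ 7.54.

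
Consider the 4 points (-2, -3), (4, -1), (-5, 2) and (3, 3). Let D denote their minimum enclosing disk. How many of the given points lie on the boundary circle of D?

2

By Welzl's lemma the MEC is supported by two points (diametrically opposite) or three points (on a circumcircle).
The farthest pair is (4, -1)–(-5, 2) with squared distance 90. The circle on this segment as diameter has centre (-0.5, 0.5) and r² = 90/4 = 22.5.
Check (-2, -3): distance² to centre = 14.5 ≤ 22.5, so it lies inside.
All remaining points lie in this disk, and no smaller disk contains both endpoints, so this is the minimum enclosing circle.
The points at distance exactly r from the centre are (4, -1), (-5, 2) — 2 points.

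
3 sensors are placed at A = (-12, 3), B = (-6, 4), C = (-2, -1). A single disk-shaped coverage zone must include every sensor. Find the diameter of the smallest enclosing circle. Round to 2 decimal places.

10.77

Side lengths²: AB² = 37, AC² = 116, BC² = 41.
Since AC² = 116 ≥ 41 + 37 = 78, the angle opposite AC is not acute, so the smallest enclosing circle has AC as diameter.
Centre = midpoint of AC = (-7, 1), r² = 116/4 = 29.
Diameter = 2r = 2√29 ≈ 10.77.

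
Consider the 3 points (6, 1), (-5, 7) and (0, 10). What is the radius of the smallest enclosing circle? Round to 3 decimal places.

Call the three points A, B, C in the order given.
Side lengths²: AB² = 157, AC² = 117, BC² = 34.
Since AB² = 157 ≥ 117 + 34 = 151, the angle opposite AB is not acute, so the smallest enclosing circle has AB as diameter.
Centre = midpoint of AB = (0.5, 4), r² = 157/4 = 39.25.
r = √(39.25) ≈ 6.265.

6.265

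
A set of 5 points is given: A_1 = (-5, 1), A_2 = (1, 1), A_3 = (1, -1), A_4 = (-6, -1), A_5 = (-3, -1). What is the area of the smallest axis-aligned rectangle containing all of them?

x ranges over [-6, 1], width 7.
y ranges over [-1, 1], height 2.
Area = 7 × 2 = 14.

14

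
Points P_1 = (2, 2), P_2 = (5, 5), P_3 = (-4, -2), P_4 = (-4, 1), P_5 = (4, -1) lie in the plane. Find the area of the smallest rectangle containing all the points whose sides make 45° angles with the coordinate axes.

80

In coordinates u = x + y, v = x − y the rectangle is axis-aligned; the map (x,y)→(u,v) scales areas by 2.
u-values: 4, 10, -6, -3, 3; range = 10 − (-6) = 16.
v-values: 0, 0, -2, -5, 5; range = 5 − (-5) = 10.
Area = (16 × 10) / 2 = 80.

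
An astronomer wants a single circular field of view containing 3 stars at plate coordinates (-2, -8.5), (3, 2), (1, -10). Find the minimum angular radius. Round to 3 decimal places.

Call the three points A, B, C in the order given.
Side lengths²: AB² = 135.25, AC² = 11.25, BC² = 148.
Since BC² = 148 ≥ 135.25 + 11.25 = 146.5, the angle opposite BC is not acute, so the smallest enclosing circle has BC as diameter.
Centre = midpoint of BC = (2, -4), r² = 148/4 = 37.
r = √37 ≈ 6.083.

6.083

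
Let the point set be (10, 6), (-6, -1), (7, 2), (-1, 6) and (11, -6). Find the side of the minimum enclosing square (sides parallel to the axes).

17

The bounding box has width 17 and height 12.
An axis-aligned square enclosing the set must have side ≥ max(width, height).
So the minimum side is max(17, 12) = 17.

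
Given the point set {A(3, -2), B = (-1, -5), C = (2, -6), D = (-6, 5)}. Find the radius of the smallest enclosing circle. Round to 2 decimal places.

6.80

A smallest enclosing disk is always determined by at most three of the input points on its boundary.
The farthest pair is C–D with squared distance 185. The circle on this segment as diameter has centre (-2, -0.5) and r² = 185/4 = 46.25.
Check A: distance² to centre = 27.25 ≤ 46.25, so it lies inside.
All remaining points lie in this disk, and no smaller disk contains both endpoints, so this is the minimum enclosing circle.
r = √(46.25) ≈ 6.80.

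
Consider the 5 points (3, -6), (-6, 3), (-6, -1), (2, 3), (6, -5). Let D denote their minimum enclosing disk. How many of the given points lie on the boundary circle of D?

By Welzl's lemma the MEC is supported by two points (diametrically opposite) or three points (on a circumcircle).
The farthest pair is (-6, 3)–(6, -5) with squared distance 208. The circle on this segment as diameter has centre (0, -1) and r² = 208/4 = 52.
Check (3, -6): distance² to centre = 34 ≤ 52, so it lies inside.
All remaining points lie in this disk, and no smaller disk contains both endpoints, so this is the minimum enclosing circle.
The points at distance exactly r from the centre are (-6, 3), (6, -5) — 2 points.

2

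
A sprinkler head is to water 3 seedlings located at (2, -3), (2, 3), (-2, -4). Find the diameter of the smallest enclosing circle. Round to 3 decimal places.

8.062

Call the three points A, B, C in the order given.
Side lengths²: AB² = 36, AC² = 17, BC² = 65.
Since BC² = 65 ≥ 36 + 17 = 53, the angle opposite BC is not acute, so the smallest enclosing circle has BC as diameter.
Centre = midpoint of BC = (0, -0.5), r² = 65/4 = 16.25.
Diameter = 2r = 2√(16.25) ≈ 8.062.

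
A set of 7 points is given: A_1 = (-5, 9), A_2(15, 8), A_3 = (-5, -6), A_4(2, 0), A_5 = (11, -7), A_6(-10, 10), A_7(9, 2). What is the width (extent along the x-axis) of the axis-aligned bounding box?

max x = 15, min x = -10, so width = 25.

25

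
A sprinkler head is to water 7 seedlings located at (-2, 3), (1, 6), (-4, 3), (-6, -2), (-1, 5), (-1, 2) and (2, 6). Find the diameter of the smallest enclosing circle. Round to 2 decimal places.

11.31

A smallest enclosing disk is always determined by at most three of the input points on its boundary.
The farthest pair is (-6, -2)–(2, 6) with squared distance 128. The circle on this segment as diameter has centre (-2, 2) and r² = 128/4 = 32.
Check (-2, 3): distance² to centre = 1 ≤ 32, so it lies inside.
All remaining points lie in this disk, and no smaller disk contains both endpoints, so this is the minimum enclosing circle.
Diameter = 2r = 2√32 ≈ 11.31.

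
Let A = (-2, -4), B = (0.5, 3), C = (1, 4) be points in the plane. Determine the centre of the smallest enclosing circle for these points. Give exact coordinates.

Side lengths²: AB² = 55.25, AC² = 73, BC² = 1.25.
Since AC² = 73 ≥ 55.25 + 1.25 = 56.5, the angle opposite AC is not acute, so the smallest enclosing circle has AC as diameter.
Centre = midpoint of AC = (-0.5, 0), r² = 73/4 = 18.25.
Centre = (-0.5, 0).

(-0.5, 0)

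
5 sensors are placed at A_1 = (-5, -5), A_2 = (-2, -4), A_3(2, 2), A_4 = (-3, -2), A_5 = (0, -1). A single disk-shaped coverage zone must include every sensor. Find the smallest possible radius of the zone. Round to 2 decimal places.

4.95

The farthest pair is A_1–A_3 with squared distance 98. The circle on this segment as diameter has centre (-1.5, -1.5) and r² = 98/4 = 24.5.
Check A_2: distance² to centre = 6.5 ≤ 24.5, so it lies inside.
All remaining points lie in this disk, and no smaller disk contains both endpoints, so this is the minimum enclosing circle.
r = √(24.5) ≈ 4.95.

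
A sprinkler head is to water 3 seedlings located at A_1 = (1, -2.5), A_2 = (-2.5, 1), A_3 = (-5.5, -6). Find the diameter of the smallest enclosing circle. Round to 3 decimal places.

Side lengths²: A_1A_2² = 24.5, A_1A_3² = 54.5, A_2A_3² = 58.
Since A_2A_3² = 58 < 54.5 + 24.5 = 79, the triangle is acute, so the smallest enclosing circle is the circumcircle.
Circumcentre = (-2.95, -2.95), r² = 15.805.
Diameter = 2r = 2√(15.805) ≈ 7.951.

7.951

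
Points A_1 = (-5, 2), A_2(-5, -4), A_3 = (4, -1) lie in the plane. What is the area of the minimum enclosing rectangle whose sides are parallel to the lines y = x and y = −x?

In coordinates u = x + y, v = x − y the rectangle is axis-aligned; the map (x,y)→(u,v) scales areas by 2.
u-values: -3, -9, 3; range = 3 − (-9) = 12.
v-values: -7, -1, 5; range = 5 − (-7) = 12.
Area = (12 × 12) / 2 = 72.

72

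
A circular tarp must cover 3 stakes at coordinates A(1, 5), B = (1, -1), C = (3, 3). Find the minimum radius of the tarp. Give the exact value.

3

Side lengths²: AB² = 36, AC² = 8, BC² = 20.
Since AB² = 36 ≥ 20 + 8 = 28, the angle opposite AB is not acute, so the smallest enclosing circle has AB as diameter.
Centre = midpoint of AB = (1, 2), r² = 36/4 = 9.
r = √9 = 3.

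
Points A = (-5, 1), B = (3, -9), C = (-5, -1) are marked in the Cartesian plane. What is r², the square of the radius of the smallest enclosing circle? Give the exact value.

Side lengths²: AB² = 164, AC² = 4, BC² = 128.
Since AB² = 164 ≥ 128 + 4 = 132, the angle opposite AB is not acute, so the smallest enclosing circle has AB as diameter.
Centre = midpoint of AB = (-1, -4), r² = 164/4 = 41.

41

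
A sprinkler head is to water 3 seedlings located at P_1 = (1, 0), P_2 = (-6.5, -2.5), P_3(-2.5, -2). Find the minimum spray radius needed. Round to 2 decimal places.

3.95

Side lengths²: P_1P_2² = 62.5, P_1P_3² = 16.25, P_2P_3² = 16.25.
Since P_1P_2² = 62.5 ≥ 16.25 + 16.25 = 32.5, the angle opposite P_1P_2 is not acute, so the smallest enclosing circle has P_1P_2 as diameter.
Centre = midpoint of P_1P_2 = (-2.75, -1.25), r² = 62.5/4 = 15.625.
r = √(15.625) ≈ 3.95.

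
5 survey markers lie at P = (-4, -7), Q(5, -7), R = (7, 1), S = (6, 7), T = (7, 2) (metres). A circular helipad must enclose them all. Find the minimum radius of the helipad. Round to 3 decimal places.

The minimum enclosing circle of a finite set is fixed by two of the points (as a diameter) or three (as a circumcircle).
The farthest pair is P–S with squared distance 296. The circle on this segment as diameter has centre (1, 0) and r² = 296/4 = 74.
Check Q: distance² to centre = 65 ≤ 74, so it lies inside.
All remaining points lie in this disk, and no smaller disk contains both endpoints, so this is the minimum enclosing circle.
r = √74 ≈ 8.602.

8.602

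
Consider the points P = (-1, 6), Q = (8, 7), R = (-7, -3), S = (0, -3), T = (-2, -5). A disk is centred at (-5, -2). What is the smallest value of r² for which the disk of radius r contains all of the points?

250

The required radius is the distance from (-5, -2) to the farthest point.
Squared distances: 80, 250, 5, 26, 18.
Maximum is 250, attained at Q.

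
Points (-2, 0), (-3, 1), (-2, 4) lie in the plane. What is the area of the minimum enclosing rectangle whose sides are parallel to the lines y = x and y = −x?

In coordinates u = x + y, v = x − y the rectangle is axis-aligned; the map (x,y)→(u,v) scales areas by 2.
u-values: -2, -2, 2; range = 2 − (-2) = 4.
v-values: -2, -4, -6; range = -2 − (-6) = 4.
Area = (4 × 4) / 2 = 8.

8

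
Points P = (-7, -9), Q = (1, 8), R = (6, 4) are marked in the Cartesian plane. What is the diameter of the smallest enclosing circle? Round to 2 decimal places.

18.90

Side lengths²: PQ² = 353, PR² = 338, QR² = 41.
Since PQ² = 353 < 338 + 41 = 379, the triangle is acute, so the smallest enclosing circle is the circumcircle.
Circumcentre = (-37/18, -17/18), r² = 14473/162.
Diameter = 2r = 2√(14473/162) ≈ 18.90.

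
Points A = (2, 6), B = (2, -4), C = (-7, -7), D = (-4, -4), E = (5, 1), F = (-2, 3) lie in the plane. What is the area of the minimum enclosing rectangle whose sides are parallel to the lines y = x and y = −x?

121

In coordinates u = x + y, v = x − y the rectangle is axis-aligned; the map (x,y)→(u,v) scales areas by 2.
u-values: 8, -2, -14, -8, 6, 1; range = 8 − (-14) = 22.
v-values: -4, 6, 0, 0, 4, -5; range = 6 − (-5) = 11.
Area = (22 × 11) / 2 = 121.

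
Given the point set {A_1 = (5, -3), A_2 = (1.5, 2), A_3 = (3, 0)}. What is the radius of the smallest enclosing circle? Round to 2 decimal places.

3.05

Side lengths²: A_1A_2² = 37.25, A_1A_3² = 13, A_2A_3² = 6.25.
Since A_1A_2² = 37.25 ≥ 13 + 6.25 = 19.25, the angle opposite A_1A_2 is not acute, so the smallest enclosing circle has A_1A_2 as diameter.
Centre = midpoint of A_1A_2 = (3.25, -0.5), r² = 37.25/4 = 9.3125.
r = √(9.3125) ≈ 3.05.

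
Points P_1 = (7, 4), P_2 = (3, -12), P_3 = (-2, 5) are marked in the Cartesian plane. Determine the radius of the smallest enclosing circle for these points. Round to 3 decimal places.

8.941

Side lengths²: P_1P_2² = 272, P_1P_3² = 82, P_2P_3² = 314.
Since P_2P_3² = 314 < 272 + 82 = 354, the triangle is acute, so the smallest enclosing circle is the circumcircle.
Circumcentre = (61/37, -117/37), r² = 109429/1369.
r = √(109429/1369) ≈ 8.941.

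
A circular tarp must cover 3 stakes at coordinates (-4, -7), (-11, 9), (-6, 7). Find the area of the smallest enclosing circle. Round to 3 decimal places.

239.546

Call the three points A, B, C in the order given.
Side lengths²: AB² = 305, AC² = 200, BC² = 29.
Since AB² = 305 ≥ 200 + 29 = 229, the angle opposite AB is not acute, so the smallest enclosing circle has AB as diameter.
Centre = midpoint of AB = (-7.5, 1), r² = 305/4 = 76.25.
Area = π·r² = π·76.25 ≈ 239.546.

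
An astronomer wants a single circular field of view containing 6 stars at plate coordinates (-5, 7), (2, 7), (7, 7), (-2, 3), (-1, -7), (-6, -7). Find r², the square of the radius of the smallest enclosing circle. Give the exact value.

91.25

The farthest pair is (7, 7)–(-6, -7) with squared distance 365. The circle on this segment as diameter has centre (0.5, 0) and r² = 365/4 = 91.25.
Check (-5, 7): distance² to centre = 79.25 ≤ 91.25, so it lies inside.
All remaining points lie in this disk, and no smaller disk contains both endpoints, so this is the minimum enclosing circle.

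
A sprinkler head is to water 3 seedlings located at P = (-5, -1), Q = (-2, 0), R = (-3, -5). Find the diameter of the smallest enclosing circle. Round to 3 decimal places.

Side lengths²: PQ² = 10, PR² = 20, QR² = 26.
Since QR² = 26 < 20 + 10 = 30, the triangle is acute, so the smallest enclosing circle is the circumcircle.
Circumcentre = (-20/7, -17/7), r² = 325/49.
Diameter = 2r = 2√(325/49) ≈ 5.151.

5.151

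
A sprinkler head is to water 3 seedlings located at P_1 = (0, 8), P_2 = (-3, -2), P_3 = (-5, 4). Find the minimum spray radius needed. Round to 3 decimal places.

5.220

Side lengths²: P_1P_2² = 109, P_1P_3² = 41, P_2P_3² = 40.
Since P_1P_2² = 109 ≥ 41 + 40 = 81, the angle opposite P_1P_2 is not acute, so the smallest enclosing circle has P_1P_2 as diameter.
Centre = midpoint of P_1P_2 = (-1.5, 3), r² = 109/4 = 27.25.
r = √(27.25) ≈ 5.220.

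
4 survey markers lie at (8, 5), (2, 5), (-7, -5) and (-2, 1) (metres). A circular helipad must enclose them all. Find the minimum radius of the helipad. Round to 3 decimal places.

By Welzl's lemma the MEC is supported by two points (diametrically opposite) or three points (on a circumcircle).
The farthest pair is (8, 5)–(-7, -5) with squared distance 325. The circle on this segment as diameter has centre (0.5, 0) and r² = 325/4 = 81.25.
Check (2, 5): distance² to centre = 27.25 ≤ 81.25, so it lies inside.
All remaining points lie in this disk, and no smaller disk contains both endpoints, so this is the minimum enclosing circle.
r = √(81.25) ≈ 9.014.

9.014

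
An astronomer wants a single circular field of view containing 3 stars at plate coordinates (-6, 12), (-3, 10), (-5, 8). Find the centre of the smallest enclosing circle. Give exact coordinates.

(-5.1, 10.1)

Call the three points A, B, C in the order given.
Side lengths²: AB² = 13, AC² = 17, BC² = 8.
Since AC² = 17 < 13 + 8 = 21, the triangle is acute, so the smallest enclosing circle is the circumcircle.
Circumcentre = (-5.1, 10.1), r² = 4.42.
Centre = (-5.1, 10.1).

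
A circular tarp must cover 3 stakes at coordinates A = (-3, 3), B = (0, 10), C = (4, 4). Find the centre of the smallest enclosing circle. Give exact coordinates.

Side lengths²: AB² = 58, AC² = 50, BC² = 52.
Since AB² = 58 < 52 + 50 = 102, the triangle is acute, so the smallest enclosing circle is the circumcircle.
Circumcentre = (4/23, 133/23), r² = 9425/529.
Centre = (4/23, 133/23).

(4/23, 133/23)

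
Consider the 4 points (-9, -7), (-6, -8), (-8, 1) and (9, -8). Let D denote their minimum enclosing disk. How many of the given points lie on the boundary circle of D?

3

A smallest enclosing disk is always determined by at most three of the input points on its boundary.
The minimum enclosing circle is determined by three boundary points: (-9, -7), (-8, 1), (9, -8).
Their circumcentre is (11/58, -237/58) with r² = 156325/1682.
The farthest remaining point (-6, -8) is at distance² 90205/1682 ≤ 156325/1682.
The points at distance exactly r from the centre are (-9, -7), (-8, 1), (9, -8) — 3 points.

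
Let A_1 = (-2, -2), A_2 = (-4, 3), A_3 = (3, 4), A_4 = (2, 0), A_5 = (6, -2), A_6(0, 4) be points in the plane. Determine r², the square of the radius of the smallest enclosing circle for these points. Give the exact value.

31.25

By Welzl's lemma the MEC is supported by two points (diametrically opposite) or three points (on a circumcircle).
The farthest pair is A_2–A_5 with squared distance 125. The circle on this segment as diameter has centre (1, 0.5) and r² = 125/4 = 31.25.
Check A_1: distance² to centre = 15.25 ≤ 31.25, so it lies inside.
All remaining points lie in this disk, and no smaller disk contains both endpoints, so this is the minimum enclosing circle.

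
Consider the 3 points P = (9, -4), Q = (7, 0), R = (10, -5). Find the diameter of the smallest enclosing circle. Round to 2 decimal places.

5.83

Side lengths²: PQ² = 20, PR² = 2, QR² = 34.
Since QR² = 34 ≥ 20 + 2 = 22, the angle opposite QR is not acute, so the smallest enclosing circle has QR as diameter.
Centre = midpoint of QR = (8.5, -2.5), r² = 34/4 = 8.5.
Diameter = 2r = 2√(8.5) ≈ 5.83.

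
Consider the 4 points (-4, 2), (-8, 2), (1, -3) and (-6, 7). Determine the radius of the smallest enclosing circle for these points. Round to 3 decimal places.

A smallest enclosing disk is always determined by at most three of the input points on its boundary.
The farthest pair is (1, -3)–(-6, 7) with squared distance 149. The circle on this segment as diameter has centre (-2.5, 2) and r² = 149/4 = 37.25.
Check (-4, 2): distance² to centre = 2.25 ≤ 37.25, so it lies inside.
All remaining points lie in this disk, and no smaller disk contains both endpoints, so this is the minimum enclosing circle.
r = √(37.25) ≈ 6.103.

6.103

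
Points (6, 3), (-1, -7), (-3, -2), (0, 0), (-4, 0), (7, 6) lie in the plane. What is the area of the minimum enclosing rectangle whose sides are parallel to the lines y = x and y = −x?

105

In coordinates u = x + y, v = x − y the rectangle is axis-aligned; the map (x,y)→(u,v) scales areas by 2.
u-values: 9, -8, -5, 0, -4, 13; range = 13 − (-8) = 21.
v-values: 3, 6, -1, 0, -4, 1; range = 6 − (-4) = 10.
Area = (21 × 10) / 2 = 105.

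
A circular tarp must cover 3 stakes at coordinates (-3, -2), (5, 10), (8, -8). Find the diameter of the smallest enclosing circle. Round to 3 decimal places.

Call the three points A, B, C in the order given.
Side lengths²: AB² = 208, AC² = 157, BC² = 333.
Since BC² = 333 < 208 + 157 = 365, the triangle is acute, so the smallest enclosing circle is the circumcircle.
Circumcentre = (5.7, 13/15), r² = 75517/900.
Diameter = 2r = 2√(75517/900) ≈ 18.320.

18.320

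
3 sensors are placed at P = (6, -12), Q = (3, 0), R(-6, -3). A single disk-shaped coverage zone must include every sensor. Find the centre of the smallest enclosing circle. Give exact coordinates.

(9/26, -183/26)

Side lengths²: PQ² = 153, PR² = 225, QR² = 90.
Since PR² = 225 < 153 + 90 = 243, the triangle is acute, so the smallest enclosing circle is the circumcircle.
Circumcentre = (9/26, -183/26), r² = 19125/338.
Centre = (9/26, -183/26).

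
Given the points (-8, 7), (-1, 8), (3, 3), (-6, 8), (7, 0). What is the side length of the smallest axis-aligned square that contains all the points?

The bounding box has width 15 and height 8.
An axis-aligned square enclosing the set must have side ≥ max(width, height).
So the minimum side is max(15, 8) = 15.

15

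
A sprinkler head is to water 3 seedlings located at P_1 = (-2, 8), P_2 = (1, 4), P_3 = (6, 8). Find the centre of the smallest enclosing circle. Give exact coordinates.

(2, 7.875)

Side lengths²: P_1P_2² = 25, P_1P_3² = 64, P_2P_3² = 41.
Since P_1P_3² = 64 < 41 + 25 = 66, the triangle is acute, so the smallest enclosing circle is the circumcircle.
Circumcentre = (2, 7.875), r² = 16.015625.
Centre = (2, 7.875).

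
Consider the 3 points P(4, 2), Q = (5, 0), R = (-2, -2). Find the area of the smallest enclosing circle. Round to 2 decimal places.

Side lengths²: PQ² = 5, PR² = 52, QR² = 53.
Since QR² = 53 < 52 + 5 = 57, the triangle is acute, so the smallest enclosing circle is the circumcircle.
Circumcentre = (1.375, -0.5625), r² = 13.45703125.
Area = π·r² = π·13.45703125 ≈ 42.28.

42.28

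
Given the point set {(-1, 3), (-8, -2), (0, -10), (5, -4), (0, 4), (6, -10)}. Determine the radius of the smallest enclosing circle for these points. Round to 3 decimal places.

8.297

The minimum enclosing circle of a finite set is fixed by two of the points (as a diameter) or three (as a circumcircle).
The minimum enclosing circle is determined by three boundary points: (-8, -2), (0, 4), (6, -10).
Their circumcentre is (-1/37, -159/37) with r² = 94250/1369.
The farthest remaining point (-1, 3) is at distance² 74196/1369 ≤ 94250/1369.
r = √(94250/1369) ≈ 8.297.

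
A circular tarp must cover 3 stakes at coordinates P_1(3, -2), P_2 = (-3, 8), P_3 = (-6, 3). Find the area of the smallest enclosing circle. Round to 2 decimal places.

106.93

Side lengths²: P_1P_2² = 136, P_1P_3² = 106, P_2P_3² = 34.
Since P_1P_2² = 136 < 106 + 34 = 140, the triangle is acute, so the smallest enclosing circle is the circumcircle.
Circumcentre = (-1/6, 2.9), r² = 15317/450.
Area = π·r² = π·15317/450 ≈ 106.93.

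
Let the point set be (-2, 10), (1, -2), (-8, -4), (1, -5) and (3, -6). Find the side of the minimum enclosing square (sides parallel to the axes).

The bounding box has width 11 and height 16.
An axis-aligned square enclosing the set must have side ≥ max(width, height).
So the minimum side is max(11, 16) = 16.

16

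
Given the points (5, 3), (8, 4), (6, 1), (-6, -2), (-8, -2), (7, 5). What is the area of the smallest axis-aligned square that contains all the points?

256

The bounding box has width 16 and height 7.
An axis-aligned square enclosing the set must have side ≥ max(width, height).
So the minimum side is max(16, 7) = 16.
Area = 16² = 256.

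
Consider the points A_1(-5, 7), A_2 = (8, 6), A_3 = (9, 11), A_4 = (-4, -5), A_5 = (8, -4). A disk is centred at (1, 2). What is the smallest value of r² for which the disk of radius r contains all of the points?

The required radius is the distance from (1, 2) to the farthest point.
Squared distances: 61, 65, 145, 74, 85.
Maximum is 145, attained at A_3.

145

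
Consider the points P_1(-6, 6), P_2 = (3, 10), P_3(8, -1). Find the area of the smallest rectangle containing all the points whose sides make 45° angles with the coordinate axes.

In coordinates u = x + y, v = x − y the rectangle is axis-aligned; the map (x,y)→(u,v) scales areas by 2.
u-values: 0, 13, 7; range = 13 − 0 = 13.
v-values: -12, -7, 9; range = 9 − (-12) = 21.
Area = (13 × 21) / 2 = 136.5.

136.5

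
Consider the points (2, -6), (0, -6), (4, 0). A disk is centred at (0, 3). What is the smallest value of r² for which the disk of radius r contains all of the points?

The required radius is the distance from (0, 3) to the farthest point.
Squared distances: 85, 81, 25.
Maximum is 85, attained at (2, -6).

85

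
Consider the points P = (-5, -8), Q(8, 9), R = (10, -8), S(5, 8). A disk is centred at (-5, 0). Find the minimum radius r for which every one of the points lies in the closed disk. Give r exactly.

17

The required radius is the distance from (-5, 0) to the farthest point.
Squared distances: 64, 250, 289, 164.
Maximum is 289, attained at R.
r = √289 = 17.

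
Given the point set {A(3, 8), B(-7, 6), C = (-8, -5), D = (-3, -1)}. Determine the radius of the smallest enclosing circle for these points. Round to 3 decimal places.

By Welzl's lemma the MEC is supported by two points (diametrically opposite) or three points (on a circumcircle).
The farthest pair is A–C with squared distance 290. The circle on this segment as diameter has centre (-2.5, 1.5) and r² = 290/4 = 72.5.
Check B: distance² to centre = 40.5 ≤ 72.5, so it lies inside.
All remaining points lie in this disk, and no smaller disk contains both endpoints, so this is the minimum enclosing circle.
r = √(72.5) ≈ 8.515.

8.515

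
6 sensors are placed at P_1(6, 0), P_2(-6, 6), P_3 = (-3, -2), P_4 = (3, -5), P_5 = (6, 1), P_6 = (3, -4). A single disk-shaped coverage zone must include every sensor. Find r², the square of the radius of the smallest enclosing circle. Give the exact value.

The minimum enclosing circle of a finite set is fixed by two of the points (as a diameter) or three (as a circumcircle).
The minimum enclosing circle is determined by three boundary points: P_1, P_2, P_4.
Their circumcentre is (-14/13, 11/13) with r² = 8585/169.
The farthest remaining point P_5 is at distance² 8468/169 ≤ 8585/169.

8585/169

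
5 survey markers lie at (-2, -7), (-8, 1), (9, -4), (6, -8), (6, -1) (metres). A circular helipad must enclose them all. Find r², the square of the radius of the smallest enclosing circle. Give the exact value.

78.5

By Welzl's lemma the MEC is supported by two points (diametrically opposite) or three points (on a circumcircle).
The farthest pair is (-8, 1)–(9, -4) with squared distance 314. The circle on this segment as diameter has centre (0.5, -1.5) and r² = 314/4 = 78.5.
Check (-2, -7): distance² to centre = 36.5 ≤ 78.5, so it lies inside.
All remaining points lie in this disk, and no smaller disk contains both endpoints, so this is the minimum enclosing circle.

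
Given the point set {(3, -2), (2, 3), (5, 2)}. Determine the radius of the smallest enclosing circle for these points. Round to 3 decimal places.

Call the three points A, B, C in the order given.
Side lengths²: AB² = 26, AC² = 20, BC² = 10.
Since AB² = 26 < 20 + 10 = 30, the triangle is acute, so the smallest enclosing circle is the circumcircle.
Circumcentre = (20/7, 4/7), r² = 325/49.
r = √(325/49) ≈ 2.575.

2.575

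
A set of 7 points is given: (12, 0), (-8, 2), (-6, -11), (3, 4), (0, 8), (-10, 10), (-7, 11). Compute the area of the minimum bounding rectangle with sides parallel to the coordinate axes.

x ranges over [-10, 12], width 22.
y ranges over [-11, 11], height 22.
Area = 22 × 22 = 484.

484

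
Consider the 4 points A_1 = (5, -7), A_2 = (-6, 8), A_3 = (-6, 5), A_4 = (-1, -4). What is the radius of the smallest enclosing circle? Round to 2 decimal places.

9.30

The farthest pair is A_1–A_2 with squared distance 346. The circle on this segment as diameter has centre (-0.5, 0.5) and r² = 346/4 = 86.5.
Check A_3: distance² to centre = 50.5 ≤ 86.5, so it lies inside.
All remaining points lie in this disk, and no smaller disk contains both endpoints, so this is the minimum enclosing circle.
r = √(86.5) ≈ 9.30.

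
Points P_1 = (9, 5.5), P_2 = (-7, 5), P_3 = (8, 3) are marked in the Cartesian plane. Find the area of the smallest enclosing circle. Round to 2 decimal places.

201.26

Side lengths²: P_1P_2² = 256.25, P_1P_3² = 7.25, P_2P_3² = 229.
Since P_1P_2² = 256.25 ≥ 229 + 7.25 = 236.25, the angle opposite P_1P_2 is not acute, so the smallest enclosing circle has P_1P_2 as diameter.
Centre = midpoint of P_1P_2 = (1, 5.25), r² = 256.25/4 = 64.0625.
Area = π·r² = π·64.0625 ≈ 201.26.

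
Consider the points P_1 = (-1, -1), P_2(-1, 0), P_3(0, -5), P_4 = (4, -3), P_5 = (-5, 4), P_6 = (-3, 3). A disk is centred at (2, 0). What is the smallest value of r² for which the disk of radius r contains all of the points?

65

The required radius is the distance from (2, 0) to the farthest point.
Squared distances: 10, 9, 29, 13, 65, 34.
Maximum is 65, attained at P_5.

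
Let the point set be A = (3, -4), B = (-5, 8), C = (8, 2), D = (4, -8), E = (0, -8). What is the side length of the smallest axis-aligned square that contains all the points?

16

The bounding box has width 13 and height 16.
An axis-aligned square enclosing the set must have side ≥ max(width, height).
So the minimum side is max(13, 16) = 16.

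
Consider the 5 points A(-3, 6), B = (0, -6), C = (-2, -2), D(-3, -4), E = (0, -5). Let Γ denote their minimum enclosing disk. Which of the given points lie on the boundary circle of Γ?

The minimum enclosing circle of a finite set is fixed by two of the points (as a diameter) or three (as a circumcircle).
The farthest pair is A–B with squared distance 153. The circle on this segment as diameter has centre (-1.5, 0) and r² = 153/4 = 38.25.
Check C: distance² to centre = 4.25 ≤ 38.25, so it lies inside.
All remaining points lie in this disk, and no smaller disk contains both endpoints, so this is the minimum enclosing circle.
The points at distance exactly r from the centre are A, B — 2 points.

A, B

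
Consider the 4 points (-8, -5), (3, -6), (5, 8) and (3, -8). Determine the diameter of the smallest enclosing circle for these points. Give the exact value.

By Welzl's lemma the MEC is supported by two points (diametrically opposite) or three points (on a circumcircle).
The minimum enclosing circle is determined by three boundary points: (-8, -5), (5, 8), (3, -8).
Their circumcentre is (-4/7, 4/7) with r² = 4225/49.
The farthest remaining point (3, -6) is at distance² 2741/49 ≤ 4225/49.
Diameter = 2r = 2√(4225/49) = 130/7.

130/7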